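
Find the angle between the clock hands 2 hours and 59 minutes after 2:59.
First find the time 2 hours and 59 minutes after 2:59.
Total minutes: 2 x 60 + 59 + 2 x 60 + 59 = 358.
358 mod 720 = 358 minutes = 5:58.
Now compute the angle at 5:58:
Hour hand: 5 x 30 + 58 x 0.5 = 179 degrees
Minute hand: 58 x 6 = 348 degrees
Difference: |179 - 348| = 169 degrees
The angle is 169 degrees

Final answer: 169 degrees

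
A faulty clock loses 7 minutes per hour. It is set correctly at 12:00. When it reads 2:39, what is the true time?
For every 60 true minutes, the faulty clock advances 53 minutes, so 1 faulty-clock minute corresponds to 60/53 true minutes.
From 12:00 to 2:39 on the faulty dial is 159 minutes.
True elapsed: 159 x 60/53 = 180 minutes = 3 hours.
True time: 12:00 + 3 hours = 3:00.

Final answer: 3:00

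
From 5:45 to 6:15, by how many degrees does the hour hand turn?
The hour hand moves 0.5 degrees per minute.
Time elapsed: 6:15 - 5:45 = 30 minutes
Angular displacement: 30 x 0.5 = 15 degrees

Final answer: 15 degrees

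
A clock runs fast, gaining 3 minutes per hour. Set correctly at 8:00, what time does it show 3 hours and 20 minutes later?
For every 60 true minutes, the faulty clock advances 60 + 3 = 63 minutes.
True elapsed: 3 hours and 20 minutes = 200 minutes.
Faulty clock advances: 200 x 63/60 = 210 minutes (drift: 10 minutes ahead).
Shown time: 8:00 + 210 minutes = 11:30.

Final answer: 11:30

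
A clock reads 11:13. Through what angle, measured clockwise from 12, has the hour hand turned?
The hour hand moves 30 degrees per hour and 0.5 degrees per minute.
At 11:13: (11) x 30 + 13 x 0.5 = 330 + 6.5 = 336.5 degrees

Final answer: 336.5 degrees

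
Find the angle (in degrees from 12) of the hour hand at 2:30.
The hour hand moves 30 degrees per hour and 0.5 degrees per minute.
At 2:30: (2) x 30 + 30 x 0.5 = 60 + 15 = 75 degrees

Final answer: 75 degrees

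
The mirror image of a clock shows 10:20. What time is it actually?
Reflection across the vertical (12-6) axis maps a hand at angle A degrees to (360 - A) degrees, which sends a reading of T minutes past 12:00 to (720 - T) minutes past 12:00.
Mirror reads 10:20 = 620 minutes past 12:00.
Actual time: (720 - 620) mod 720 = 100 minutes = 1:40.

Final answer: 1:40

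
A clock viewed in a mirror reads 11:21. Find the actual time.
Reflection across the vertical (12-6) axis maps a hand at angle A degrees to (360 - A) degrees, which sends a reading of T minutes past 12:00 to (720 - T) minutes past 12:00.
Mirror reads 11:21 = 681 minutes past 12:00.
Actual time: (720 - 681) mod 720 = 39 minutes = 12:39.

Final answer: 12:39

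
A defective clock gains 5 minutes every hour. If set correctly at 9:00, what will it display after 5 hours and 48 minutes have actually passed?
For every 60 true minutes, the faulty clock advances 60 + 5 = 65 minutes.
True elapsed: 5 hours and 48 minutes = 348 minutes.
Faulty clock advances: 348 x 65/60 = 377 minutes (drift: 29 minutes ahead).
Shown time: 9:00 + 377 minutes = 3:17.

Final answer: 3:17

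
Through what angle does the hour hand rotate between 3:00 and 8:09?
The hour hand moves 0.5 degrees per minute.
Time elapsed: 8:09 - 3:00 = 309 minutes
Angular displacement: 309 x 0.5 = 154.5 degrees

Final answer: 154.5 degrees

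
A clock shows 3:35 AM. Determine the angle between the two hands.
Hour hand position: 3 x 30 + 35 x 0.5 = 107.5 degrees
Minute hand position: 35 x 6 = 210 degrees
Difference: |107.5 - 210| = 102.5 degrees
The angle between the hands is 102.5 degrees

Final answer: 102.5 degrees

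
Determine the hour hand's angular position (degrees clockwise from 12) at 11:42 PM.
The hour hand moves 30 degrees per hour and 0.5 degrees per minute.
At 11:42: (11) x 30 + 42 x 0.5 = 330 + 21 = 351 degrees

Final answer: 351 degrees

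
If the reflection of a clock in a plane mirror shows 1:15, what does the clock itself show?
Reflection across the vertical (12-6) axis maps a hand at angle A degrees to (360 - A) degrees, which sends a reading of T minutes past 12:00 to (720 - T) minutes past 12:00.
Mirror reads 1:15 = 75 minutes past 12:00.
Actual time: (720 - 75) mod 720 = 645 minutes = 10:45.

Final answer: 10:45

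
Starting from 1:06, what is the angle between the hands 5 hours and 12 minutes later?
First find the time 5 hours and 12 minutes after 1:06.
Total minutes: 1 x 60 + 6 + 5 x 60 + 12 = 378.
378 mod 720 = 378 minutes = 6:18.
Now compute the angle at 6:18:
Hour hand: 6 x 30 + 18 x 0.5 = 189 degrees
Minute hand: 18 x 6 = 108 degrees
Difference: |189 - 108| = 81 degrees
The angle is 81 degrees

Final answer: 81 degrees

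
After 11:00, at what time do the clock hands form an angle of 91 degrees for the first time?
At t minutes past 11:00, the hour hand is at 30 x 11 + 0.5t degrees and the minute hand is at 6t degrees.
The smaller angle between them is 91 degrees when |30H - 5.5t| = 91 or |30H - 5.5t| = 269.
With H = 11, solve 30 x 11 - 5.5t = +/- target for each target:
  t = (30 x 11 - 91) / 5.5 = 43.45
  t = (30 x 11 + 91) / 5.5 = 76.55 (outside (0, 60))
  t = (30 x 11 - 269) / 5.5 = 11.09
  t = (30 x 11 + 269) / 5.5 = 108.91 (outside (0, 60))
Valid solutions in (0, 60): {11.09, 43.45} minutes.
The first occurrence is t = 11.09 minutes.
The hands form a 91-degree angle at 11.09 minutes past 11:00.

Final answer: 11.09 minutes past 11:00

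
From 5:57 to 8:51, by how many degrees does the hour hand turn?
The hour hand moves 0.5 degrees per minute.
Time elapsed: 8:51 - 5:57 = 174 minutes
Angular displacement: 174 x 0.5 = 87 degrees

Final answer: 87 degrees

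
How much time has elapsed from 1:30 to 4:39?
From 1:30 to 4:39:
(4 x 60 + 39) - (1 x 60 + 30) = 279 - 90 = 189 minutes
= 3 hours and 9 minutes

Final answer: 3 hours and 9 minutes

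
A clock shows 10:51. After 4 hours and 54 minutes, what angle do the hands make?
First find the time 4 hours and 54 minutes after 10:51.
Total minutes: 10 x 60 + 51 + 4 x 60 + 54 = 945.
945 mod 720 = 225 minutes = 3:45.
Now compute the angle at 3:45:
Hour hand: 3 x 30 + 45 x 0.5 = 112.5 degrees
Minute hand: 45 x 6 = 270 degrees
Difference: |112.5 - 270| = 157.5 degrees
The angle is 157.5 degrees

Final answer: 157.5 degrees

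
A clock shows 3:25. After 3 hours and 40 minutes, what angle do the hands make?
First find the time 3 hours and 40 minutes after 3:25.
Total minutes: 3 x 60 + 25 + 3 x 60 + 40 = 425.
425 mod 720 = 425 minutes = 7:05.
Now compute the angle at 7:05:
Hour hand: 7 x 30 + 5 x 0.5 = 212.5 degrees
Minute hand: 5 x 6 = 30 degrees
Difference: |212.5 - 30| = 182.5 degrees
Smaller angle: 360 - 182.5 = 177.5 degrees

Final answer: 177.5 degrees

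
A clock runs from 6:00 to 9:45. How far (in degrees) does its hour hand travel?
The hour hand moves 0.5 degrees per minute.
Time elapsed: 9:45 - 6:00 = 225 minutes
Angular displacement: 225 x 0.5 = 112.5 degrees

Final answer: 112.5 degrees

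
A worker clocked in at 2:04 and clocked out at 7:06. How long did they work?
From 2:04 to 7:06:
(7 x 60 + 6) - (2 x 60 + 4) = 426 - 124 = 302 minutes
= 5 hours and 2 minutes

Final answer: 5 hours and 2 minutes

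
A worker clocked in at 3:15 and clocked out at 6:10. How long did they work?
From 3:15 to 6:10:
(6 x 60 + 10) - (3 x 60 + 15) = 370 - 195 = 175 minutes
= 2 hours and 55 minutes

Final answer: 2 hours and 55 minutes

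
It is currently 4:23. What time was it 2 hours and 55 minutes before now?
Starting time: 4:23 = 263 total minutes past 12:00
Subtracting: 2 hours and 55 minutes = 175 minutes
263 - 175 = 88 minutes
= 1 hour and 28 minutes past 12:00 = 1:28

Final answer: 1:28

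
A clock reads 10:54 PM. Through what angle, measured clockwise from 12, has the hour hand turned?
The hour hand moves 30 degrees per hour and 0.5 degrees per minute.
At 10:54: (10) x 30 + 54 x 0.5 = 300 + 27 = 327 degrees

Final answer: 327 degrees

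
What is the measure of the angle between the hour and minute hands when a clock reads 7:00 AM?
Hour hand position: 7 x 30 + 0 x 0.5 = 210 degrees
Minute hand position: 0 x 6 = 0 degrees
Difference: |210 - 0| = 210 degrees
Since 210 > 180, the smaller angle is 360 - 210 = 150 degrees

Final answer: 150 degrees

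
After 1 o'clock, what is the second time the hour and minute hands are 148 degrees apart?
At t minutes past 1:00, the hour hand is at 30 x 1 + 0.5t degrees and the minute hand is at 6t degrees.
The smaller angle between them is 148 degrees when |30H - 5.5t| = 148 or |30H - 5.5t| = 212.
With H = 1, solve 30 x 1 - 5.5t = +/- target for each target:
  t = (30 x 1 - 148) / 5.5 = -21.45 (outside (0, 60))
  t = (30 x 1 + 148) / 5.5 = 32.36
  t = (30 x 1 - 212) / 5.5 = -33.09 (outside (0, 60))
  t = (30 x 1 + 212) / 5.5 = 44
Valid solutions in (0, 60): {32.36, 44} minutes.
The second occurrence is t = 44 minutes.
The hands form a 148-degree angle at 44 minutes past 1:00.

Final answer: 44 minutes past 1:00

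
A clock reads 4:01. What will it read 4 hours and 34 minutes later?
Starting time: 4:01
Adding 34 minutes to 1 minute: 1 + 34 = 35 minutes
Adding 4 hours: 4 + 4 = 8
Final time: 8:35

Final answer: 8:35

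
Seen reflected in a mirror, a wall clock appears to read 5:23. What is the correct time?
Reflection across the vertical (12-6) axis maps a hand at angle A degrees to (360 - A) degrees, which sends a reading of T minutes past 12:00 to (720 - T) minutes past 12:00.
Mirror reads 5:23 = 323 minutes past 12:00.
Actual time: (720 - 323) mod 720 = 397 minutes = 6:37.

Final answer: 6:37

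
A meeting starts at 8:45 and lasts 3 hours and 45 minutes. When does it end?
Starting time: 8:45
Adding 45 minutes to 45 minutes: 45 + 45 = 90 minutes = 1 hour and 30 minutes
Adding 3 hours: 8 + 3 + 1 (carry) = 12
Final time: 12:30

Final answer: 12:30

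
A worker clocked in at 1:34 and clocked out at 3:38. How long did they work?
From 1:34 to 3:38:
(3 x 60 + 38) - (1 x 60 + 34) = 218 - 94 = 124 minutes
= 2 hours and 4 minutes

Final answer: 2 hours and 4 minutes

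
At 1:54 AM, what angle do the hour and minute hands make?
Hour hand position: 1 x 30 + 54 x 0.5 = 57 degrees
Minute hand position: 54 x 6 = 324 degrees
Difference: |57 - 324| = 267 degrees
Since 267 > 180, the smaller angle is 360 - 267 = 93 degrees

Final answer: 93 degrees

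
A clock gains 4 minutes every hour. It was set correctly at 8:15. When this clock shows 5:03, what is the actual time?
For every 60 true minutes, the faulty clock advances 64 minutes, so 1 faulty-clock minute corresponds to 60/64 true minutes.
From 8:15 to 5:03 on the faulty dial is 528 minutes.
True elapsed: 528 x 60/64 = 495 minutes = 8 hours and 15 minutes.
True time: 8:15 + 8 hours and 15 minutes = 4:30.

Final answer: 4:30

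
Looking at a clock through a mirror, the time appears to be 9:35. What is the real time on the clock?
Reflection across the vertical (12-6) axis maps a hand at angle A degrees to (360 - A) degrees, which sends a reading of T minutes past 12:00 to (720 - T) minutes past 12:00.
Mirror reads 9:35 = 575 minutes past 12:00.
Actual time: (720 - 575) mod 720 = 145 minutes = 2:25.

Final answer: 2:25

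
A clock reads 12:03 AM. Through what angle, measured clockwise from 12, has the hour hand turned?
The hour hand moves 30 degrees per hour and 0.5 degrees per minute.
At 12:03: (0) x 30 + 3 x 0.5 = 0 + 1.5 = 1.5 degrees

Final answer: 1.5 degrees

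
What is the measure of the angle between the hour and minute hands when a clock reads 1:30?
Hour hand position: 1 x 30 + 30 x 0.5 = 45 degrees
Minute hand position: 30 x 6 = 180 degrees
Difference: |45 - 180| = 135 degrees
The angle between the hands is 135 degrees

Final answer: 135 degrees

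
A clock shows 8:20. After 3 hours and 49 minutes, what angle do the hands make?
First find the time 3 hours and 49 minutes after 8:20.
Total minutes: 8 x 60 + 20 + 3 x 60 + 49 = 729.
729 mod 720 = 9 minutes = 12:09.
Now compute the angle at 12:09:
Hour hand: 0 x 30 + 9 x 0.5 = 4.5 degrees
Minute hand: 9 x 6 = 54 degrees
Difference: |4.5 - 54| = 49.5 degrees
The angle is 49.5 degrees

Final answer: 49.5 degrees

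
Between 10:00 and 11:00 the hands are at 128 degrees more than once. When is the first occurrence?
At t minutes past 10:00, the hour hand is at 30 x 10 + 0.5t degrees and the minute hand is at 6t degrees.
The smaller angle between them is 128 degrees when |30H - 5.5t| = 128 or |30H - 5.5t| = 232.
With H = 10, solve 30 x 10 - 5.5t = +/- target for each target:
  t = (30 x 10 - 128) / 5.5 = 31.27
  t = (30 x 10 + 128) / 5.5 = 77.82 (outside (0, 60))
  t = (30 x 10 - 232) / 5.5 = 12.36
  t = (30 x 10 + 232) / 5.5 = 96.73 (outside (0, 60))
Valid solutions in (0, 60): {12.36, 31.27} minutes.
The first occurrence is t = 12.36 minutes.
The hands form a 128-degree angle at 12.36 minutes past 10:00.

Final answer: 12.36 minutes past 10:00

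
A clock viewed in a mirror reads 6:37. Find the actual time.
Reflection across the vertical (12-6) axis maps a hand at angle A degrees to (360 - A) degrees, which sends a reading of T minutes past 12:00 to (720 - T) minutes past 12:00.
Mirror reads 6:37 = 397 minutes past 12:00.
Actual time: (720 - 397) mod 720 = 323 minutes = 5:23.

Final answer: 5:23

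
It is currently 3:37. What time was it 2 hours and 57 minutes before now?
Starting time: 3:37 = 217 total minutes past 12:00
Subtracting: 2 hours and 57 minutes = 177 minutes
217 - 177 = 40 minutes
= 40 minutes past 12:00 = 12:40

Final answer: 12:40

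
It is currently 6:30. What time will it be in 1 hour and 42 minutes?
Starting time: 6:30
Adding 42 minutes to 30 minutes: 30 + 42 = 72 minutes = 1 hour and 12 minutes
Adding 1 hour: 6 + 1 + 1 (carry) = 8
Final time: 8:12

Final answer: 8:12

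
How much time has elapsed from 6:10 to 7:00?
From 6:10 to 7:00:
(7 x 60 + 0) - (6 x 60 + 10) = 420 - 370 = 50 minutes
= 50 minutes

Final answer: 50 minutes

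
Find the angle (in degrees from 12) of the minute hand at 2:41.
The minute hand moves 6 degrees per minute.
At 2:41: 41 x 6 = 246 degrees

Final answer: 246 degrees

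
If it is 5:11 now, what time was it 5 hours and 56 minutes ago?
Starting time: 5:11 = 311 total minutes past 12:00
Subtracting: 5 hours and 56 minutes = 356 minutes
311 - 356 = -45 (negative, add 12 hours = 720) = 675 minutes
= 11 hours and 15 minutes past 12:00 = 11:15

Final answer: 11:15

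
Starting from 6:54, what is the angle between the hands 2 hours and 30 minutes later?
First find the time 2 hours and 30 minutes after 6:54.
Total minutes: 6 x 60 + 54 + 2 x 60 + 30 = 564.
564 mod 720 = 564 minutes = 9:24.
Now compute the angle at 9:24:
Hour hand: 9 x 30 + 24 x 0.5 = 282 degrees
Minute hand: 24 x 6 = 144 degrees
Difference: |282 - 144| = 138 degrees
The angle is 138 degrees

Final answer: 138 degrees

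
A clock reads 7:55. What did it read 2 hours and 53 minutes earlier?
Starting time: 7:55 = 475 total minutes past 12:00
Subtracting: 2 hours and 53 minutes = 173 minutes
475 - 173 = 302 minutes
= 5 hours and 2 minutes past 12:00 = 5:02

Final answer: 5:02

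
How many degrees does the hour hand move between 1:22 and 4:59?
The hour hand moves 0.5 degrees per minute.
Time elapsed: 4:59 - 1:22 = 217 minutes
Angular displacement: 217 x 0.5 = 108.5 degrees

Final answer: 108.5 degrees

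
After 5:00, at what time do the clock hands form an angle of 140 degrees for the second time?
At t minutes past 5:00, the hour hand is at 30 x 5 + 0.5t degrees and the minute hand is at 6t degrees.
The smaller angle between them is 140 degrees when |30H - 5.5t| = 140 or |30H - 5.5t| = 220.
With H = 5, solve 30 x 5 - 5.5t = +/- target for each target:
  t = (30 x 5 - 140) / 5.5 = 1.82
  t = (30 x 5 + 140) / 5.5 = 52.73
  t = (30 x 5 - 220) / 5.5 = -12.73 (outside (0, 60))
  t = (30 x 5 + 220) / 5.5 = 67.27 (outside (0, 60))
Valid solutions in (0, 60): {1.82, 52.73} minutes.
The second occurrence is t = 52.73 minutes.
The hands form a 140-degree angle at 52.73 minutes past 5:00.

Final answer: 52.73 minutes past 5:00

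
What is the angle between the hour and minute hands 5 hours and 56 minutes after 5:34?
First find the time 5 hours and 56 minutes after 5:34.
Total minutes: 5 x 60 + 34 + 5 x 60 + 56 = 690.
690 mod 720 = 690 minutes = 11:30.
Now compute the angle at 11:30:
Hour hand: 11 x 30 + 30 x 0.5 = 345 degrees
Minute hand: 30 x 6 = 180 degrees
Difference: |345 - 180| = 165 degrees
The angle is 165 degrees

Final answer: 165 degrees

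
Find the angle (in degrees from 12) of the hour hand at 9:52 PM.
The hour hand moves 30 degrees per hour and 0.5 degrees per minute.
At 9:52: (9) x 30 + 52 x 0.5 = 270 + 26 = 296 degrees

Final answer: 296 degrees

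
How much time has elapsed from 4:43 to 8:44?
From 4:43 to 8:44:
(8 x 60 + 44) - (4 x 60 + 43) = 524 - 283 = 241 minutes
= 4 hours and 1 minute

Final answer: 4 hours and 1 minute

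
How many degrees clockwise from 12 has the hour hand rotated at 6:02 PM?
The hour hand moves 30 degrees per hour and 0.5 degrees per minute.
At 6:02: (6) x 30 + 2 x 0.5 = 180 + 1 = 181 degrees

Final answer: 181 degrees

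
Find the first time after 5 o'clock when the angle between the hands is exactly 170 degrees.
At t minutes past 5:00, the hour hand is at 30 x 5 + 0.5t degrees and the minute hand is at 6t degrees.
The smaller angle between them is 170 degrees when |30H - 5.5t| = 170 or |30H - 5.5t| = 190.
With H = 5, solve 30 x 5 - 5.5t = +/- target for each target:
  t = (30 x 5 - 170) / 5.5 = -3.64 (outside (0, 60))
  t = (30 x 5 + 170) / 5.5 = 58.18
  t = (30 x 5 - 190) / 5.5 = -7.27 (outside (0, 60))
  t = (30 x 5 + 190) / 5.5 = 61.82 (outside (0, 60))
Valid solutions in (0, 60): {58.18} minutes.
The first occurrence is t = 58.18 minutes.
The hands form a 170-degree angle at 58.18 minutes past 5:00.

Final answer: 58.18 minutes past 5:00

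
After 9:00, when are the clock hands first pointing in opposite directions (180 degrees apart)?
For hands to be 180 degrees apart: |30H - 5.5t| = 180
With H = 9: t = (30 x 9 + 180)/5.5 = 81.82 or t = (30 x 9 - 180)/5.5 = 16.36
First valid solution (0 < t < 60): t = 16.36 minutes
The hands are opposite at 16.36 minutes past 9:00.

Final answer: 16.36 minutes past 9:00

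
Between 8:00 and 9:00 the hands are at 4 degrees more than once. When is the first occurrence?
At t minutes past 8:00, the hour hand is at 30 x 8 + 0.5t degrees and the minute hand is at 6t degrees.
The smaller angle between them is 4 degrees when |30H - 5.5t| = 4 or |30H - 5.5t| = 356.
With H = 8, solve 30 x 8 - 5.5t = +/- target for each target:
  t = (30 x 8 - 4) / 5.5 = 42.91
  t = (30 x 8 + 4) / 5.5 = 44.36
  t = (30 x 8 - 356) / 5.5 = -21.09 (outside (0, 60))
  t = (30 x 8 + 356) / 5.5 = 108.36 (outside (0, 60))
Valid solutions in (0, 60): {42.91, 44.36} minutes.
The first occurrence is t = 42.91 minutes.
The hands form a 4-degree angle at 42.91 minutes past 8:00.

Final answer: 42.91 minutes past 8:00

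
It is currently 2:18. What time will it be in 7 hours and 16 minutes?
Starting time: 2:18
Adding 16 minutes to 18 minutes: 18 + 16 = 34 minutes
Adding 7 hours: 2 + 7 = 9
Final time: 9:34

Final answer: 9:34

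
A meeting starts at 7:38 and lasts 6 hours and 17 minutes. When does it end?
Starting time: 7:38
Adding 17 minutes to 38 minutes: 38 + 17 = 55 minutes
Adding 6 hours: 7 + 6 = 13 - 12 = 1
Final time: 1:55

Final answer: 1:55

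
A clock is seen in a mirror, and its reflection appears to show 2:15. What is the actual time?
Reflection across the vertical (12-6) axis maps a hand at angle A degrees to (360 - A) degrees, which sends a reading of T minutes past 12:00 to (720 - T) minutes past 12:00.
Mirror reads 2:15 = 135 minutes past 12:00.
Actual time: (720 - 135) mod 720 = 585 minutes = 9:45.

Final answer: 9:45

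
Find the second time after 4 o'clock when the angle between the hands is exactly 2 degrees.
At t minutes past 4:00, the hour hand is at 30 x 4 + 0.5t degrees and the minute hand is at 6t degrees.
The smaller angle between them is 2 degrees when |30H - 5.5t| = 2 or |30H - 5.5t| = 358.
With H = 4, solve 30 x 4 - 5.5t = +/- target for each target:
  t = (30 x 4 - 2) / 5.5 = 21.45
  t = (30 x 4 + 2) / 5.5 = 22.18
  t = (30 x 4 - 358) / 5.5 = -43.27 (outside (0, 60))
  t = (30 x 4 + 358) / 5.5 = 86.91 (outside (0, 60))
Valid solutions in (0, 60): {21.45, 22.18} minutes.
The second occurrence is t = 22.18 minutes.
The hands form a 2-degree angle at 22.18 minutes past 4:00.

Final answer: 22.18 minutes past 4:00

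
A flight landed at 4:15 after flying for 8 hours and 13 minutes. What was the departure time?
Starting time: 4:15 = 255 total minutes past 12:00
Subtracting: 8 hours and 13 minutes = 493 minutes
255 - 493 = -238 (negative, add 12 hours = 720) = 482 minutes
= 8 hours and 2 minutes past 12:00 = 8:02

Final answer: 8:02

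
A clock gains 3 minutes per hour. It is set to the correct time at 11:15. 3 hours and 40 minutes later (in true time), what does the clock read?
For every 60 true minutes, the faulty clock advances 60 + 3 = 63 minutes.
True elapsed: 3 hours and 40 minutes = 220 minutes.
Faulty clock advances: 220 x 63/60 = 231 minutes (drift: 11 minutes ahead).
Shown time: 11:15 + 231 minutes = 3:06.

Final answer: 3:06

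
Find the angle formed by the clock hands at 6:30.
Hour hand position: 6 x 30 + 30 x 0.5 = 195 degrees
Minute hand position: 30 x 6 = 180 degrees
Difference: |195 - 180| = 15 degrees
The angle between the hands is 15 degrees

Final answer: 15 degrees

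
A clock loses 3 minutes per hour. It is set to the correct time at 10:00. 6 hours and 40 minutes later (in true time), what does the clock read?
For every 60 true minutes, the faulty clock advances 60 - 3 = 57 minutes.
True elapsed: 6 hours and 40 minutes = 400 minutes.
Faulty clock advances: 400 x 57/60 = 380 minutes (drift: 20 minutes behind).
Shown time: 10:00 + 380 minutes = 4:20.

Final answer: 4:20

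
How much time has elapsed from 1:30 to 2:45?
From 1:30 to 2:45:
(2 x 60 + 45) - (1 x 60 + 30) = 165 - 90 = 75 minutes
= 1 hour and 15 minutes

Final answer: 1 hour and 15 minutes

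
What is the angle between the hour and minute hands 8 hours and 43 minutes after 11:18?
First find the time 8 hours and 43 minutes after 11:18.
Total minutes: 11 x 60 + 18 + 8 x 60 + 43 = 1201.
1201 mod 720 = 481 minutes = 8:01.
Now compute the angle at 8:01:
Hour hand: 8 x 30 + 1 x 0.5 = 240.5 degrees
Minute hand: 1 x 6 = 6 degrees
Difference: |240.5 - 6| = 234.5 degrees
Smaller angle: 360 - 234.5 = 125.5 degrees

Final answer: 125.5 degrees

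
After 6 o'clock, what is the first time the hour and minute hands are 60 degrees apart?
At t minutes past 6:00, the hour hand is at 30 x 6 + 0.5t degrees and the minute hand is at 6t degrees.
The smaller angle between them is 60 degrees when |30H - 5.5t| = 60 or |30H - 5.5t| = 300.
With H = 6, solve 30 x 6 - 5.5t = +/- target for each target:
  t = (30 x 6 - 60) / 5.5 = 21.82
  t = (30 x 6 + 60) / 5.5 = 43.64
  t = (30 x 6 - 300) / 5.5 = -21.82 (outside (0, 60))
  t = (30 x 6 + 300) / 5.5 = 87.27 (outside (0, 60))
Valid solutions in (0, 60): {21.82, 43.64} minutes.
The first occurrence is t = 21.82 minutes.
The hands form a 60-degree angle at 21.82 minutes past 6:00.

Final answer: 21.82 minutes past 6:00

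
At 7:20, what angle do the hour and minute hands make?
Hour hand position: 7 x 30 + 20 x 0.5 = 220 degrees
Minute hand position: 20 x 6 = 120 degrees
Difference: |220 - 120| = 100 degrees
The angle between the hands is 100 degrees

Final answer: 100 degrees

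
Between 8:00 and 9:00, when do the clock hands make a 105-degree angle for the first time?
At t minutes past 8:00, the hour hand is at 30 x 8 + 0.5t degrees and the minute hand is at 6t degrees.
The smaller angle between them is 105 degrees when |30H - 5.5t| = 105 or |30H - 5.5t| = 255.
With H = 8, solve 30 x 8 - 5.5t = +/- target for each target:
  t = (30 x 8 - 105) / 5.5 = 24.55
  t = (30 x 8 + 105) / 5.5 = 62.73 (outside (0, 60))
  t = (30 x 8 - 255) / 5.5 = -2.73 (outside (0, 60))
  t = (30 x 8 + 255) / 5.5 = 90 (outside (0, 60))
Valid solutions in (0, 60): {24.55} minutes.
The first occurrence is t = 24.55 minutes.
The hands form a 105-degree angle at 24.55 minutes past 8:00.

Final answer: 24.55 minutes past 8:00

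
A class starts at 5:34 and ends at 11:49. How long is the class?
From 5:34 to 11:49:
(11 x 60 + 49) - (5 x 60 + 34) = 709 - 334 = 375 minutes
= 6 hours and 15 minutes

Final answer: 6 hours and 15 minutes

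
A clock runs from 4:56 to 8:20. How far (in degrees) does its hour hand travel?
The hour hand moves 0.5 degrees per minute.
Time elapsed: 8:20 - 4:56 = 204 minutes
Angular displacement: 204 x 0.5 = 102 degrees

Final answer: 102 degrees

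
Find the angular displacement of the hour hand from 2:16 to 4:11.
The hour hand moves 0.5 degrees per minute.
Time elapsed: 4:11 - 2:16 = 115 minutes
Angular displacement: 115 x 0.5 = 57.5 degrees

Final answer: 57.5 degrees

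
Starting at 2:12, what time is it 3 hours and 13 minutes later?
Starting time: 2:12
Adding 13 minutes to 12 minutes: 12 + 13 = 25 minutes
Adding 3 hours: 2 + 3 = 5
Final time: 5:25

Final answer: 5:25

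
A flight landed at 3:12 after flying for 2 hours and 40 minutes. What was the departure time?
Starting time: 3:12 = 192 total minutes past 12:00
Subtracting: 2 hours and 40 minutes = 160 minutes
192 - 160 = 32 minutes
= 32 minutes past 12:00 = 12:32

Final answer: 12:32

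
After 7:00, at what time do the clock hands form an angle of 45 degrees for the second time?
At t minutes past 7:00, the hour hand is at 30 x 7 + 0.5t degrees and the minute hand is at 6t degrees.
The smaller angle between them is 45 degrees when |30H - 5.5t| = 45 or |30H - 5.5t| = 315.
With H = 7, solve 30 x 7 - 5.5t = +/- target for each target:
  t = (30 x 7 - 45) / 5.5 = 30
  t = (30 x 7 + 45) / 5.5 = 46.36
  t = (30 x 7 - 315) / 5.5 = -19.09 (outside (0, 60))
  t = (30 x 7 + 315) / 5.5 = 95.45 (outside (0, 60))
Valid solutions in (0, 60): {30, 46.36} minutes.
The second occurrence is t = 46.36 minutes.
The hands form a 45-degree angle at 46.36 minutes past 7:00.

Final answer: 46.36 minutes past 7:00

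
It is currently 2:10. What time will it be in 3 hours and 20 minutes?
Starting time: 2:10
Adding 20 minutes to 10 minutes: 10 + 20 = 30 minutes
Adding 3 hours: 2 + 3 = 5
Final time: 5:30

Final answer: 5:30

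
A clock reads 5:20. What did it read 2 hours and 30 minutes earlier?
Starting time: 5:20 = 320 total minutes past 12:00
Subtracting: 2 hours and 30 minutes = 150 minutes
320 - 150 = 170 minutes
= 2 hours and 50 minutes past 12:00 = 2:50

Final answer: 2:50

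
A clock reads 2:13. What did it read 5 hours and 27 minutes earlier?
Starting time: 2:13 = 133 total minutes past 12:00
Subtracting: 5 hours and 27 minutes = 327 minutes
133 - 327 = -194 (negative, add 12 hours = 720) = 526 minutes
= 8 hours and 46 minutes past 12:00 = 8:46

Final answer: 8:46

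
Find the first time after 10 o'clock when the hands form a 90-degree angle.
At t minutes past 10:00, the hour hand is at 30 x 10 + 0.5t degrees and the minute hand is at 6t degrees.
The smaller angle between them is 90 degrees when |30H - 5.5t| = 90 or |30H - 5.5t| = 270.
With H = 10, solve 30 x 10 - 5.5t = +/- target for each target:
  t = (30 x 10 - 90) / 5.5 = 38.18
  t = (30 x 10 + 90) / 5.5 = 70.91 (outside (0, 60))
  t = (30 x 10 - 270) / 5.5 = 5.45
  t = (30 x 10 + 270) / 5.5 = 103.64 (outside (0, 60))
Valid solutions in (0, 60): {5.45, 38.18} minutes.
First occurrence: t = 5.45 minutes.
The hands are at right angles at 5.45 minutes past 10:00.

Final answer: 5.45 minutes past 10:00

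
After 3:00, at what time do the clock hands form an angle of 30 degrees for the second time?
At t minutes past 3:00, the hour hand is at 30 x 3 + 0.5t degrees and the minute hand is at 6t degrees.
The smaller angle between them is 30 degrees when |30H - 5.5t| = 30 or |30H - 5.5t| = 330.
With H = 3, solve 30 x 3 - 5.5t = +/- target for each target:
  t = (30 x 3 - 30) / 5.5 = 10.91
  t = (30 x 3 + 30) / 5.5 = 21.82
  t = (30 x 3 - 330) / 5.5 = -43.64 (outside (0, 60))
  t = (30 x 3 + 330) / 5.5 = 76.36 (outside (0, 60))
Valid solutions in (0, 60): {10.91, 21.82} minutes.
The second occurrence is t = 21.82 minutes.
The hands form a 30-degree angle at 21.82 minutes past 3:00.

Final answer: 21.82 minutes past 3:00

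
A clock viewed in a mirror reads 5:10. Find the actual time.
Reflection across the vertical (12-6) axis maps a hand at angle A degrees to (360 - A) degrees, which sends a reading of T minutes past 12:00 to (720 - T) minutes past 12:00.
Mirror reads 5:10 = 310 minutes past 12:00.
Actual time: (720 - 310) mod 720 = 410 minutes = 6:50.

Final answer: 6:50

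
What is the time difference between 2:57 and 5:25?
From 2:57 to 5:25:
(5 x 60 + 25) - (2 x 60 + 57) = 325 - 177 = 148 minutes
= 2 hours and 28 minutes

Final answer: 2 hours and 28 minutes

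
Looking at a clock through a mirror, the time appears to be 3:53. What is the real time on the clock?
Reflection across the vertical (12-6) axis maps a hand at angle A degrees to (360 - A) degrees, which sends a reading of T minutes past 12:00 to (720 - T) minutes past 12:00.
Mirror reads 3:53 = 233 minutes past 12:00.
Actual time: (720 - 233) mod 720 = 487 minutes = 8:07.

Final answer: 8:07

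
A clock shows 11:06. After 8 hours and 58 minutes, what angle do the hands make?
First find the time 8 hours and 58 minutes after 11:06.
Total minutes: 11 x 60 + 6 + 8 x 60 + 58 = 1204.
1204 mod 720 = 484 minutes = 8:04.
Now compute the angle at 8:04:
Hour hand: 8 x 30 + 4 x 0.5 = 242 degrees
Minute hand: 4 x 6 = 24 degrees
Difference: |242 - 24| = 218 degrees
Smaller angle: 360 - 218 = 142 degrees

Final answer: 142 degrees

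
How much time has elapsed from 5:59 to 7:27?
From 5:59 to 7:27:
(7 x 60 + 27) - (5 x 60 + 59) = 447 - 359 = 88 minutes
= 1 hour and 28 minutes

Final answer: 1 hour and 28 minutes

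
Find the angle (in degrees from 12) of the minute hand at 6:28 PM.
The minute hand moves 6 degrees per minute.
At 6:28: 28 x 6 = 168 degrees

Final answer: 168 degrees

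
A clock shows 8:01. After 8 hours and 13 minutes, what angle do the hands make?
First find the time 8 hours and 13 minutes after 8:01.
Total minutes: 8 x 60 + 1 + 8 x 60 + 13 = 974.
974 mod 720 = 254 minutes = 4:14.
Now compute the angle at 4:14:
Hour hand: 4 x 30 + 14 x 0.5 = 127 degrees
Minute hand: 14 x 6 = 84 degrees
Difference: |127 - 84| = 43 degrees
The angle is 43 degrees

Final answer: 43 degrees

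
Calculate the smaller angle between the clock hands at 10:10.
Hour hand position: 10 x 30 + 10 x 0.5 = 305 degrees
Minute hand position: 10 x 6 = 60 degrees
Difference: |305 - 60| = 245 degrees
Since 245 > 180, the smaller angle is 360 - 245 = 115 degrees

Final answer: 115 degrees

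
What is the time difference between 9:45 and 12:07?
From 9:45 to 12:07:
(12 x 60 + 7) - (9 x 60 + 45) = 727 - 585 = 142 minutes
= 2 hours and 22 minutes

Final answer: 2 hours and 22 minutes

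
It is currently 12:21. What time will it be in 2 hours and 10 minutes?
Starting time: 12:21
Adding 10 minutes to 21 minutes: 21 + 10 = 31 minutes
Adding 2 hours: 12 + 2 = 14 - 12 = 2
Final time: 2:31

Final answer: 2:31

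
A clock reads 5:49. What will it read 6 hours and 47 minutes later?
Starting time: 5:49
Adding 47 minutes to 49 minutes: 49 + 47 = 96 minutes = 1 hour and 36 minutes
Adding 6 hours: 5 + 6 + 1 (carry) = 12
Final time: 12:36

Final answer: 12:36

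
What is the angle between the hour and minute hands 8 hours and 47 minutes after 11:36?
First find the time 8 hours and 47 minutes after 11:36.
Total minutes: 11 x 60 + 36 + 8 x 60 + 47 = 1223.
1223 mod 720 = 503 minutes = 8:23.
Now compute the angle at 8:23:
Hour hand: 8 x 30 + 23 x 0.5 = 251.5 degrees
Minute hand: 23 x 6 = 138 degrees
Difference: |251.5 - 138| = 113.5 degrees
The angle is 113.5 degrees

Final answer: 113.5 degrees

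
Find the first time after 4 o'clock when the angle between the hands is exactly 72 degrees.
At t minutes past 4:00, the hour hand is at 30 x 4 + 0.5t degrees and the minute hand is at 6t degrees.
The smaller angle between them is 72 degrees when |30H - 5.5t| = 72 or |30H - 5.5t| = 288.
With H = 4, solve 30 x 4 - 5.5t = +/- target for each target:
  t = (30 x 4 - 72) / 5.5 = 8.73
  t = (30 x 4 + 72) / 5.5 = 34.91
  t = (30 x 4 - 288) / 5.5 = -30.55 (outside (0, 60))
  t = (30 x 4 + 288) / 5.5 = 74.18 (outside (0, 60))
Valid solutions in (0, 60): {8.73, 34.91} minutes.
The first occurrence is t = 8.73 minutes.
The hands form a 72-degree angle at 8.73 minutes past 4:00.

Final answer: 8.73 minutes past 4:00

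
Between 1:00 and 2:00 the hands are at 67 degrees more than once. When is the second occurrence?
At t minutes past 1:00, the hour hand is at 30 x 1 + 0.5t degrees and the minute hand is at 6t degrees.
The smaller angle between them is 67 degrees when |30H - 5.5t| = 67 or |30H - 5.5t| = 293.
With H = 1, solve 30 x 1 - 5.5t = +/- target for each target:
  t = (30 x 1 - 67) / 5.5 = -6.73 (outside (0, 60))
  t = (30 x 1 + 67) / 5.5 = 17.64
  t = (30 x 1 - 293) / 5.5 = -47.82 (outside (0, 60))
  t = (30 x 1 + 293) / 5.5 = 58.73
Valid solutions in (0, 60): {17.64, 58.73} minutes.
The second occurrence is t = 58.73 minutes.
The hands form a 67-degree angle at 58.73 minutes past 1:00.

Final answer: 58.73 minutes past 1:00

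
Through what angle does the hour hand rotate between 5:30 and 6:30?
The hour hand moves 0.5 degrees per minute.
Time elapsed: 6:30 - 5:30 = 60 minutes
Angular displacement: 60 x 0.5 = 30 degrees

Final answer: 30 degrees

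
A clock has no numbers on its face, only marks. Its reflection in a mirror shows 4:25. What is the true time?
Reflection across the vertical (12-6) axis maps a hand at angle A degrees to (360 - A) degrees, which sends a reading of T minutes past 12:00 to (720 - T) minutes past 12:00.
Mirror reads 4:25 = 265 minutes past 12:00.
Actual time: (720 - 265) mod 720 = 455 minutes = 7:35.

Final answer: 7:35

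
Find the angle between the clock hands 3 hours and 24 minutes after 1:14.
First find the time 3 hours and 24 minutes after 1:14.
Total minutes: 1 x 60 + 14 + 3 x 60 + 24 = 278.
278 mod 720 = 278 minutes = 4:38.
Now compute the angle at 4:38:
Hour hand: 4 x 30 + 38 x 0.5 = 139 degrees
Minute hand: 38 x 6 = 228 degrees
Difference: |139 - 228| = 89 degrees
The angle is 89 degrees

Final answer: 89 degrees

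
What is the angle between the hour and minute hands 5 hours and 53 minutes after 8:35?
First find the time 5 hours and 53 minutes after 8:35.
Total minutes: 8 x 60 + 35 + 5 x 60 + 53 = 868.
868 mod 720 = 148 minutes = 2:28.
Now compute the angle at 2:28:
Hour hand: 2 x 30 + 28 x 0.5 = 74 degrees
Minute hand: 28 x 6 = 168 degrees
Difference: |74 - 168| = 94 degrees
The angle is 94 degrees

Final answer: 94 degrees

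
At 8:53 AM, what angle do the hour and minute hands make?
Hour hand position: 8 x 30 + 53 x 0.5 = 266.5 degrees
Minute hand position: 53 x 6 = 318 degrees
Difference: |266.5 - 318| = 51.5 degrees
The angle between the hands is 51.5 degrees

Final answer: 51.5 degrees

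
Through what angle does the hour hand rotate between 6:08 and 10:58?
The hour hand moves 0.5 degrees per minute.
Time elapsed: 10:58 - 6:08 = 290 minutes
Angular displacement: 290 x 0.5 = 145 degrees

Final answer: 145 degrees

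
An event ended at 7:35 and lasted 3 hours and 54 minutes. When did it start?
Starting time: 7:35 = 455 total minutes past 12:00
Subtracting: 3 hours and 54 minutes = 234 minutes
455 - 234 = 221 minutes
= 3 hours and 41 minutes past 12:00 = 3:41

Final answer: 3:41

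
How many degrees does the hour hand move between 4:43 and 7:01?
The hour hand moves 0.5 degrees per minute.
Time elapsed: 7:01 - 4:43 = 138 minutes
Angular displacement: 138 x 0.5 = 69 degrees

Final answer: 69 degrees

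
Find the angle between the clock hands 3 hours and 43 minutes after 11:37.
First find the time 3 hours and 43 minutes after 11:37.
Total minutes: 11 x 60 + 37 + 3 x 60 + 43 = 920.
920 mod 720 = 200 minutes = 3:20.
Now compute the angle at 3:20:
Hour hand: 3 x 30 + 20 x 0.5 = 100 degrees
Minute hand: 20 x 6 = 120 degrees
Difference: |100 - 120| = 20 degrees
The angle is 20 degrees

Final answer: 20 degrees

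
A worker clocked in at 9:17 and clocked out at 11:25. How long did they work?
From 9:17 to 11:25:
(11 x 60 + 25) - (9 x 60 + 17) = 685 - 557 = 128 minutes
= 2 hours and 8 minutes

Final answer: 2 hours and 8 minutes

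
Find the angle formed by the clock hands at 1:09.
Hour hand position: 1 x 30 + 9 x 0.5 = 34.5 degrees
Minute hand position: 9 x 6 = 54 degrees
Difference: |34.5 - 54| = 19.5 degrees
The angle between the hands is 19.5 degrees

Final answer: 19.5 degrees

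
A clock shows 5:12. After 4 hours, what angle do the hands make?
First find the time 4 hours after 5:12.
Total minutes: 5 x 60 + 12 + 4 x 60 + 0 = 552.
552 mod 720 = 552 minutes = 9:12.
Now compute the angle at 9:12:
Hour hand: 9 x 30 + 12 x 0.5 = 276 degrees
Minute hand: 12 x 6 = 72 degrees
Difference: |276 - 72| = 204 degrees
Smaller angle: 360 - 204 = 156 degrees

Final answer: 156 degrees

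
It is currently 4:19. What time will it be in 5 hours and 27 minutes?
Starting time: 4:19
Adding 27 minutes to 19 minutes: 19 + 27 = 46 minutes
Adding 5 hours: 4 + 5 = 9
Final time: 9:46

Final answer: 9:46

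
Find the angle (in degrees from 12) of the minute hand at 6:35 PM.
The minute hand moves 6 degrees per minute.
At 6:35: 35 x 6 = 210 degrees

Final answer: 210 degrees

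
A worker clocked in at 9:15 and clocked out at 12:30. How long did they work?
From 9:15 to 12:30:
(12 x 60 + 30) - (9 x 60 + 15) = 750 - 555 = 195 minutes
= 3 hours and 15 minutes

Final answer: 3 hours and 15 minutes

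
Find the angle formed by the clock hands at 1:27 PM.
Hour hand position: 1 x 30 + 27 x 0.5 = 43.5 degrees
Minute hand position: 27 x 6 = 162 degrees
Difference: |43.5 - 162| = 118.5 degrees
The angle between the hands is 118.5 degrees

Final answer: 118.5 degrees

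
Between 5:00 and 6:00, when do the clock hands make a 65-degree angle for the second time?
At t minutes past 5:00, the hour hand is at 30 x 5 + 0.5t degrees and the minute hand is at 6t degrees.
The smaller angle between them is 65 degrees when |30H - 5.5t| = 65 or |30H - 5.5t| = 295.
With H = 5, solve 30 x 5 - 5.5t = +/- target for each target:
  t = (30 x 5 - 65) / 5.5 = 15.45
  t = (30 x 5 + 65) / 5.5 = 39.09
  t = (30 x 5 - 295) / 5.5 = -26.36 (outside (0, 60))
  t = (30 x 5 + 295) / 5.5 = 80.91 (outside (0, 60))
Valid solutions in (0, 60): {15.45, 39.09} minutes.
The second occurrence is t = 39.09 minutes.
The hands form a 65-degree angle at 39.09 minutes past 5:00.

Final answer: 39.09 minutes past 5:00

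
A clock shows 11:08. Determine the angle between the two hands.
Hour hand position: 11 x 30 + 8 x 0.5 = 334 degrees
Minute hand position: 8 x 6 = 48 degrees
Difference: |334 - 48| = 286 degrees
Since 286 > 180, the smaller angle is 360 - 286 = 74 degrees

Final answer: 74 degrees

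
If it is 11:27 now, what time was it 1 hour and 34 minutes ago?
Starting time: 11:27 = 687 total minutes past 12:00
Subtracting: 1 hour and 34 minutes = 94 minutes
687 - 94 = 593 minutes
= 9 hours and 53 minutes past 12:00 = 9:53

Final answer: 9:53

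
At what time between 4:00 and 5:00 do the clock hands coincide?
The minute hand gains 5.5 degrees per minute on the hour hand.
At 4:00, the hour hand is at 120 degrees and the minute hand is at 0 degrees.
The gap is 120 degrees. Time to close: 120/5.5 = 60 x 4/11 = 21.82 minutes.
The hands overlap at 21.82 minutes past 4:00.

Final answer: 21.82 minutes past 4:00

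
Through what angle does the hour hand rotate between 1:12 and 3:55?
The hour hand moves 0.5 degrees per minute.
Time elapsed: 3:55 - 1:12 = 163 minutes
Angular displacement: 163 x 0.5 = 81.5 degrees

Final answer: 81.5 degrees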